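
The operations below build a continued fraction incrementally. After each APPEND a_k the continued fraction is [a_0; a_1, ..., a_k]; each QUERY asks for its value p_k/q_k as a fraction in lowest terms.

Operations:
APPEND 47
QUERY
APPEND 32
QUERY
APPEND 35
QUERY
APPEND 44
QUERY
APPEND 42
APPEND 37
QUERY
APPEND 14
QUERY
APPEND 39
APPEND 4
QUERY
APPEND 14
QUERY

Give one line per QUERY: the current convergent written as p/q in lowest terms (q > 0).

47/1
1505/32
52722/1121
2321273/49356
3611530229/76790057
50658969394/1077134871
7967904315774/169417334975
113529971757431/2413927739676

APPEND 47: p_0 = 47·1 + 0 = 47, q_0 = 47·0 + 1 = 1 → 47/1
APPEND 32: p_1 = 32·47 + 1 = 1505, q_1 = 32·1 + 0 = 32 → 1505/32
APPEND 35: p_2 = 35·1505 + 47 = 52722, q_2 = 35·32 + 1 = 1121 → 52722/1121
APPEND 44: p_3 = 44·52722 + 1505 = 2321273, q_3 = 44·1121 + 32 = 49356 → 2321273/49356
APPEND 42: p_4 = 42·2321273 + 52722 = 97546188, q_4 = 42·49356 + 1121 = 2074073 → 97546188/2074073
APPEND 37: p_5 = 37·97546188 + 2321273 = 3611530229, q_5 = 37·2074073 + 49356 = 76790057 → 3611530229/76790057
APPEND 14: p_6 = 14·3611530229 + 97546188 = 50658969394, q_6 = 14·76790057 + 2074073 = 1077134871 → 50658969394/1077134871
APPEND 39: p_7 = 39·50658969394 + 3611530229 = 1979311336595, q_7 = 39·1077134871 + 76790057 = 42085050026 → 1979311336595/42085050026
APPEND 4: p_8 = 4·1979311336595 + 50658969394 = 7967904315774, q_8 = 4·42085050026 + 1077134871 = 169417334975 → 7967904315774/169417334975
APPEND 14: p_9 = 14·7967904315774 + 1979311336595 = 113529971757431, q_9 = 14·169417334975 + 42085050026 = 2413927739676 → 113529971757431/2413927739676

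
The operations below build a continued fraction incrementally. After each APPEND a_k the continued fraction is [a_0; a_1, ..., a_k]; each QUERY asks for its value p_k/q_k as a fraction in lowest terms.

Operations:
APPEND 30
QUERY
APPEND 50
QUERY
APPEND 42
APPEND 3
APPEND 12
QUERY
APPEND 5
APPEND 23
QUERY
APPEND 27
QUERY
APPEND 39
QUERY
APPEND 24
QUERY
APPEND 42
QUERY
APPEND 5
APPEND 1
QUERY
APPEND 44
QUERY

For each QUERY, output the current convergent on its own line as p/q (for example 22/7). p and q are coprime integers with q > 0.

APPEND 30: p_0 = 30·1 + 0 = 30, q_0 = 30·0 + 1 = 1 → 30/1
APPEND 50: p_1 = 50·30 + 1 = 1501, q_1 = 50·1 + 0 = 50 → 1501/50
APPEND 42: p_2 = 42·1501 + 30 = 63072, q_2 = 42·50 + 1 = 2101 → 63072/2101
APPEND 3: p_3 = 3·63072 + 1501 = 190717, q_3 = 3·2101 + 50 = 6353 → 190717/6353
APPEND 12: p_4 = 12·190717 + 63072 = 2351676, q_4 = 12·6353 + 2101 = 78337 → 2351676/78337
APPEND 5: p_5 = 5·2351676 + 190717 = 11949097, q_5 = 5·78337 + 6353 = 398038 → 11949097/398038
APPEND 23: p_6 = 23·11949097 + 2351676 = 277180907, q_6 = 23·398038 + 78337 = 9233211 → 277180907/9233211
APPEND 27: p_7 = 27·277180907 + 11949097 = 7495833586, q_7 = 27·9233211 + 398038 = 249694735 → 7495833586/249694735
APPEND 39: p_8 = 39·7495833586 + 277180907 = 292614690761, q_8 = 39·249694735 + 9233211 = 9747327876 → 292614690761/9747327876
APPEND 24: p_9 = 24·292614690761 + 7495833586 = 7030248411850, q_9 = 24·9747327876 + 249694735 = 234185563759 → 7030248411850/234185563759
APPEND 42: p_10 = 42·7030248411850 + 292614690761 = 295563047988461, q_10 = 42·234185563759 + 9747327876 = 9845541005754 → 295563047988461/9845541005754
APPEND 5: p_11 = 5·295563047988461 + 7030248411850 = 1484845488354155, q_11 = 5·9845541005754 + 234185563759 = 49461890592529 → 1484845488354155/49461890592529
APPEND 1: p_12 = 1·1484845488354155 + 295563047988461 = 1780408536342616, q_12 = 1·49461890592529 + 9845541005754 = 59307431598283 → 1780408536342616/59307431598283
APPEND 44: p_13 = 44·1780408536342616 + 1484845488354155 = 79822821087429259, q_13 = 44·59307431598283 + 49461890592529 = 2658988880916981 → 79822821087429259/2658988880916981

30/1
1501/50
2351676/78337
277180907/9233211
7495833586/249694735
292614690761/9747327876
7030248411850/234185563759
295563047988461/9845541005754
1780408536342616/59307431598283
79822821087429259/2658988880916981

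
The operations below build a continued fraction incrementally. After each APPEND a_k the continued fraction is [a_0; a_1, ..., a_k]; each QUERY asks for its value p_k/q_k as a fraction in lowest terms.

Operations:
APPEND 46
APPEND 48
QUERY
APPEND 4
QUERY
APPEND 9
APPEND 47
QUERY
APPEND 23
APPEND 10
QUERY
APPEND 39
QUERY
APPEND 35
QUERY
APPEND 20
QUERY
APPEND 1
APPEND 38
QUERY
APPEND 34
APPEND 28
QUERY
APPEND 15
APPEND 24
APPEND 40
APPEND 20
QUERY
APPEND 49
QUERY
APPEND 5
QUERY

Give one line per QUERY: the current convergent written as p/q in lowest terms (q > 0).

APPEND 46: p_0 = 46·1 + 0 = 46, q_0 = 46·0 + 1 = 1 → 46/1
APPEND 48: p_1 = 48·46 + 1 = 2209, q_1 = 48·1 + 0 = 48 → 2209/48
APPEND 4: p_2 = 4·2209 + 46 = 8882, q_2 = 4·48 + 1 = 193 → 8882/193
APPEND 9: p_3 = 9·8882 + 2209 = 82147, q_3 = 9·193 + 48 = 1785 → 82147/1785
APPEND 47: p_4 = 47·82147 + 8882 = 3869791, q_4 = 47·1785 + 193 = 84088 → 3869791/84088
APPEND 23: p_5 = 23·3869791 + 82147 = 89087340, q_5 = 23·84088 + 1785 = 1935809 → 89087340/1935809
APPEND 10: p_6 = 10·89087340 + 3869791 = 894743191, q_6 = 10·1935809 + 84088 = 19442178 → 894743191/19442178
APPEND 39: p_7 = 39·894743191 + 89087340 = 34984071789, q_7 = 39·19442178 + 1935809 = 760180751 → 34984071789/760180751
APPEND 35: p_8 = 35·34984071789 + 894743191 = 1225337255806, q_8 = 35·760180751 + 19442178 = 26625768463 → 1225337255806/26625768463
APPEND 20: p_9 = 20·1225337255806 + 34984071789 = 24541729187909, q_9 = 20·26625768463 + 760180751 = 533275550011 → 24541729187909/533275550011
APPEND 1: p_10 = 1·24541729187909 + 1225337255806 = 25767066443715, q_10 = 1·533275550011 + 26625768463 = 559901318474 → 25767066443715/559901318474
APPEND 38: p_11 = 38·25767066443715 + 24541729187909 = 1003690254049079, q_11 = 38·559901318474 + 533275550011 = 21809525652023 → 1003690254049079/21809525652023
APPEND 34: p_12 = 34·1003690254049079 + 25767066443715 = 34151235704112401, q_12 = 34·21809525652023 + 559901318474 = 742083773487256 → 34151235704112401/742083773487256
APPEND 28: p_13 = 28·34151235704112401 + 1003690254049079 = 957238289969196307, q_13 = 28·742083773487256 + 21809525652023 = 20800155183295191 → 957238289969196307/20800155183295191
APPEND 15: p_14 = 15·957238289969196307 + 34151235704112401 = 14392725585242057006, q_14 = 15·20800155183295191 + 742083773487256 = 312744411522915121 → 14392725585242057006/312744411522915121
APPEND 24: p_15 = 24·14392725585242057006 + 957238289969196307 = 346382652335778564451, q_15 = 24·312744411522915121 + 20800155183295191 = 7526666031733258095 → 346382652335778564451/7526666031733258095
APPEND 40: p_16 = 40·346382652335778564451 + 14392725585242057006 = 13869698819016384635046, q_16 = 40·7526666031733258095 + 312744411522915121 = 301379385680853238921 → 13869698819016384635046/301379385680853238921
APPEND 20: p_17 = 20·13869698819016384635046 + 346382652335778564451 = 277740359032663471265371, q_17 = 20·301379385680853238921 + 7526666031733258095 = 6035114379648798036515 → 277740359032663471265371/6035114379648798036515
APPEND 49: p_18 = 49·277740359032663471265371 + 13869698819016384635046 = 13623147291419526476638225, q_18 = 49·6035114379648798036515 + 301379385680853238921 = 296021983988471957028156 → 13623147291419526476638225/296021983988471957028156
APPEND 5: p_19 = 5·13623147291419526476638225 + 277740359032663471265371 = 68393476816130295854456496, q_19 = 5·296021983988471957028156 + 6035114379648798036515 = 1486145034322008583177295 → 68393476816130295854456496/1486145034322008583177295

2209/48
8882/193
3869791/84088
894743191/19442178
34984071789/760180751
1225337255806/26625768463
24541729187909/533275550011
1003690254049079/21809525652023
957238289969196307/20800155183295191
277740359032663471265371/6035114379648798036515
13623147291419526476638225/296021983988471957028156
68393476816130295854456496/1486145034322008583177295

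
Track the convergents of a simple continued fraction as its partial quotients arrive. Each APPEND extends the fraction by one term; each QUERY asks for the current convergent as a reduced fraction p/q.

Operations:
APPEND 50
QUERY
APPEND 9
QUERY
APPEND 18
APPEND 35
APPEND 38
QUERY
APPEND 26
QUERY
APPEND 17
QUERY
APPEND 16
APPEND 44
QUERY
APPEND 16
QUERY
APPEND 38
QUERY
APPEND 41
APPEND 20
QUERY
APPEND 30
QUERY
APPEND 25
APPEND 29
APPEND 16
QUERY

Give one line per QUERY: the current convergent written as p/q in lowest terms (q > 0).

50/1
451/9
10888746/217295
283393727/5655384
4828582105/96358823
3416619708013/68181807111
54743456035615/1092456310328
2083667949061383/41581521599575
1711786255300107743/34160278359457635
51439072788370784608/1026514285625621953
599598226938138853722223/11965537328405012955148

APPEND 50: p_0 = 50·1 + 0 = 50, q_0 = 50·0 + 1 = 1 → 50/1
APPEND 9: p_1 = 9·50 + 1 = 451, q_1 = 9·1 + 0 = 9 → 451/9
APPEND 18: p_2 = 18·451 + 50 = 8168, q_2 = 18·9 + 1 = 163 → 8168/163
APPEND 35: p_3 = 35·8168 + 451 = 286331, q_3 = 35·163 + 9 = 5714 → 286331/5714
APPEND 38: p_4 = 38·286331 + 8168 = 10888746, q_4 = 38·5714 + 163 = 217295 → 10888746/217295
APPEND 26: p_5 = 26·10888746 + 286331 = 283393727, q_5 = 26·217295 + 5714 = 5655384 → 283393727/5655384
APPEND 17: p_6 = 17·283393727 + 10888746 = 4828582105, q_6 = 17·5655384 + 217295 = 96358823 → 4828582105/96358823
APPEND 16: p_7 = 16·4828582105 + 283393727 = 77540707407, q_7 = 16·96358823 + 5655384 = 1547396552 → 77540707407/1547396552
APPEND 44: p_8 = 44·77540707407 + 4828582105 = 3416619708013, q_8 = 44·1547396552 + 96358823 = 68181807111 → 3416619708013/68181807111
APPEND 16: p_9 = 16·3416619708013 + 77540707407 = 54743456035615, q_9 = 16·68181807111 + 1547396552 = 1092456310328 → 54743456035615/1092456310328
APPEND 38: p_10 = 38·54743456035615 + 3416619708013 = 2083667949061383, q_10 = 38·1092456310328 + 68181807111 = 41581521599575 → 2083667949061383/41581521599575
APPEND 41: p_11 = 41·2083667949061383 + 54743456035615 = 85485129367552318, q_11 = 41·41581521599575 + 1092456310328 = 1705934841892903 → 85485129367552318/1705934841892903
APPEND 20: p_12 = 20·85485129367552318 + 2083667949061383 = 1711786255300107743, q_12 = 20·1705934841892903 + 41581521599575 = 34160278359457635 → 1711786255300107743/34160278359457635
APPEND 30: p_13 = 30·1711786255300107743 + 85485129367552318 = 51439072788370784608, q_13 = 30·34160278359457635 + 1705934841892903 = 1026514285625621953 → 51439072788370784608/1026514285625621953
APPEND 25: p_14 = 25·51439072788370784608 + 1711786255300107743 = 1287688605964569722943, q_14 = 25·1026514285625621953 + 34160278359457635 = 25697017419000006460 → 1287688605964569722943/25697017419000006460
APPEND 29: p_15 = 29·1287688605964569722943 + 51439072788370784608 = 37394408645760892749955, q_15 = 29·25697017419000006460 + 1026514285625621953 = 746240019436625809293 → 37394408645760892749955/746240019436625809293
APPEND 16: p_16 = 16·37394408645760892749955 + 1287688605964569722943 = 599598226938138853722223, q_16 = 16·746240019436625809293 + 25697017419000006460 = 11965537328405012955148 → 599598226938138853722223/11965537328405012955148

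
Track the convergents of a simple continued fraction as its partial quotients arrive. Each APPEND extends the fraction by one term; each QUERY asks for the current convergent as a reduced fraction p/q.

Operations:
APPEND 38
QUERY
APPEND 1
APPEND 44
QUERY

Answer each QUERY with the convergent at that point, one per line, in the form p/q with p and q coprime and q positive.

38/1
1754/45

APPEND 38: p_0 = 38·1 + 0 = 38, q_0 = 38·0 + 1 = 1 → 38/1
APPEND 1: p_1 = 1·38 + 1 = 39, q_1 = 1·1 + 0 = 1 → 39/1
APPEND 44: p_2 = 44·39 + 38 = 1754, q_2 = 44·1 + 1 = 45 → 1754/45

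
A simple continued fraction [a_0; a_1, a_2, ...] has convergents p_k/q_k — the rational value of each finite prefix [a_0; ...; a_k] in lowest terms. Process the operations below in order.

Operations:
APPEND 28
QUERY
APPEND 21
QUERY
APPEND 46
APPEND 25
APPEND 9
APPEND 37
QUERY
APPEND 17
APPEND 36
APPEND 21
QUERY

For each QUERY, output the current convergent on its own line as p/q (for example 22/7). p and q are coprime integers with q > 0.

APPEND 28: p_0 = 28·1 + 0 = 28, q_0 = 28·0 + 1 = 1 → 28/1
APPEND 21: p_1 = 21·28 + 1 = 589, q_1 = 21·1 + 0 = 21 → 589/21
APPEND 46: p_2 = 46·589 + 28 = 27122, q_2 = 46·21 + 1 = 967 → 27122/967
APPEND 25: p_3 = 25·27122 + 589 = 678639, q_3 = 25·967 + 21 = 24196 → 678639/24196
APPEND 9: p_4 = 9·678639 + 27122 = 6134873, q_4 = 9·24196 + 967 = 218731 → 6134873/218731
APPEND 37: p_5 = 37·6134873 + 678639 = 227668940, q_5 = 37·218731 + 24196 = 8117243 → 227668940/8117243
APPEND 17: p_6 = 17·227668940 + 6134873 = 3876506853, q_6 = 17·8117243 + 218731 = 138211862 → 3876506853/138211862
APPEND 36: p_7 = 36·3876506853 + 227668940 = 139781915648, q_7 = 36·138211862 + 8117243 = 4983744275 → 139781915648/4983744275
APPEND 21: p_8 = 21·139781915648 + 3876506853 = 2939296735461, q_8 = 21·4983744275 + 138211862 = 104796841637 → 2939296735461/104796841637

28/1
589/21
227668940/8117243
2939296735461/104796841637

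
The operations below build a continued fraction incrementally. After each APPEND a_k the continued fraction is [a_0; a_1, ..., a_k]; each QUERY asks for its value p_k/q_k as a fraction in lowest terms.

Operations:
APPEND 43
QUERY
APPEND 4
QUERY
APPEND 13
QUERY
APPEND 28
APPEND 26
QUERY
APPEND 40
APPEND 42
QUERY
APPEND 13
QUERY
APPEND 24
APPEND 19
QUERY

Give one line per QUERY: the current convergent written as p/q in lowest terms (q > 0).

43/1
173/4
2292/53
1675366/38741
2818992904/65186117
36713986741/848970649
16831852805813/389218122816

APPEND 43: p_0 = 43·1 + 0 = 43, q_0 = 43·0 + 1 = 1 → 43/1
APPEND 4: p_1 = 4·43 + 1 = 173, q_1 = 4·1 + 0 = 4 → 173/4
APPEND 13: p_2 = 13·173 + 43 = 2292, q_2 = 13·4 + 1 = 53 → 2292/53
APPEND 28: p_3 = 28·2292 + 173 = 64349, q_3 = 28·53 + 4 = 1488 → 64349/1488
APPEND 26: p_4 = 26·64349 + 2292 = 1675366, q_4 = 26·1488 + 53 = 38741 → 1675366/38741
APPEND 40: p_5 = 40·1675366 + 64349 = 67078989, q_5 = 40·38741 + 1488 = 1551128 → 67078989/1551128
APPEND 42: p_6 = 42·67078989 + 1675366 = 2818992904, q_6 = 42·1551128 + 38741 = 65186117 → 2818992904/65186117
APPEND 13: p_7 = 13·2818992904 + 67078989 = 36713986741, q_7 = 13·65186117 + 1551128 = 848970649 → 36713986741/848970649
APPEND 24: p_8 = 24·36713986741 + 2818992904 = 883954674688, q_8 = 24·848970649 + 65186117 = 20440481693 → 883954674688/20440481693
APPEND 19: p_9 = 19·883954674688 + 36713986741 = 16831852805813, q_9 = 19·20440481693 + 848970649 = 389218122816 → 16831852805813/389218122816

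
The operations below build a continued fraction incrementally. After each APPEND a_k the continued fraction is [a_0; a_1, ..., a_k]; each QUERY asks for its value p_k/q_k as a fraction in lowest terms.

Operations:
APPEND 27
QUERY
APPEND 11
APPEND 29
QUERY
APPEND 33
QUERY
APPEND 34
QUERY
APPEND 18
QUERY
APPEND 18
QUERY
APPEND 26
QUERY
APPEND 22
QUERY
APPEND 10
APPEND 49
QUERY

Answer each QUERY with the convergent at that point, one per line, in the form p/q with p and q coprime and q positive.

27/1
8669/320
286375/10571
9745419/359734
175703917/6485783
3172415925/117103828
82658517967/3051185311
1821659811199/67243180670
898485234679092/33165909789209

APPEND 27: p_0 = 27·1 + 0 = 27, q_0 = 27·0 + 1 = 1 → 27/1
APPEND 11: p_1 = 11·27 + 1 = 298, q_1 = 11·1 + 0 = 11 → 298/11
APPEND 29: p_2 = 29·298 + 27 = 8669, q_2 = 29·11 + 1 = 320 → 8669/320
APPEND 33: p_3 = 33·8669 + 298 = 286375, q_3 = 33·320 + 11 = 10571 → 286375/10571
APPEND 34: p_4 = 34·286375 + 8669 = 9745419, q_4 = 34·10571 + 320 = 359734 → 9745419/359734
APPEND 18: p_5 = 18·9745419 + 286375 = 175703917, q_5 = 18·359734 + 10571 = 6485783 → 175703917/6485783
APPEND 18: p_6 = 18·175703917 + 9745419 = 3172415925, q_6 = 18·6485783 + 359734 = 117103828 → 3172415925/117103828
APPEND 26: p_7 = 26·3172415925 + 175703917 = 82658517967, q_7 = 26·117103828 + 6485783 = 3051185311 → 82658517967/3051185311
APPEND 22: p_8 = 22·82658517967 + 3172415925 = 1821659811199, q_8 = 22·3051185311 + 117103828 = 67243180670 → 1821659811199/67243180670
APPEND 10: p_9 = 10·1821659811199 + 82658517967 = 18299256629957, q_9 = 10·67243180670 + 3051185311 = 675482992011 → 18299256629957/675482992011
APPEND 49: p_10 = 49·18299256629957 + 1821659811199 = 898485234679092, q_10 = 49·675482992011 + 67243180670 = 33165909789209 → 898485234679092/33165909789209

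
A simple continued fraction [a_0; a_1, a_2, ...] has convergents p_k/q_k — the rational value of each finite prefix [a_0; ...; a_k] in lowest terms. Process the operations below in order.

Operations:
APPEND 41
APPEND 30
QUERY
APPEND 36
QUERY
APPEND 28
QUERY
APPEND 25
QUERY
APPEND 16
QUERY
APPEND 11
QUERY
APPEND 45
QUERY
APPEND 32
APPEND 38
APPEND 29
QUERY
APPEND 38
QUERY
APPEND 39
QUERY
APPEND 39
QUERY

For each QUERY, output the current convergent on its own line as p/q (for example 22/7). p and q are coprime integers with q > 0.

APPEND 41: p_0 = 41·1 + 0 = 41, q_0 = 41·0 + 1 = 1 → 41/1
APPEND 30: p_1 = 30·41 + 1 = 1231, q_1 = 30·1 + 0 = 30 → 1231/30
APPEND 36: p_2 = 36·1231 + 41 = 44357, q_2 = 36·30 + 1 = 1081 → 44357/1081
APPEND 28: p_3 = 28·44357 + 1231 = 1243227, q_3 = 28·1081 + 30 = 30298 → 1243227/30298
APPEND 25: p_4 = 25·1243227 + 44357 = 31125032, q_4 = 25·30298 + 1081 = 758531 → 31125032/758531
APPEND 16: p_5 = 16·31125032 + 1243227 = 499243739, q_5 = 16·758531 + 30298 = 12166794 → 499243739/12166794
APPEND 11: p_6 = 11·499243739 + 31125032 = 5522806161, q_6 = 11·12166794 + 758531 = 134593265 → 5522806161/134593265
APPEND 45: p_7 = 45·5522806161 + 499243739 = 249025520984, q_7 = 45·134593265 + 12166794 = 6068863719 → 249025520984/6068863719
APPEND 32: p_8 = 32·249025520984 + 5522806161 = 7974339477649, q_8 = 32·6068863719 + 134593265 = 194338232273 → 7974339477649/194338232273
APPEND 38: p_9 = 38·7974339477649 + 249025520984 = 303273925671646, q_9 = 38·194338232273 + 6068863719 = 7390921690093 → 303273925671646/7390921690093
APPEND 29: p_10 = 29·303273925671646 + 7974339477649 = 8802918183955383, q_10 = 29·7390921690093 + 194338232273 = 214531067244970 → 8802918183955383/214531067244970
APPEND 38: p_11 = 38·8802918183955383 + 303273925671646 = 334814164915976200, q_11 = 38·214531067244970 + 7390921690093 = 8159571476998953 → 334814164915976200/8159571476998953
APPEND 39: p_12 = 39·334814164915976200 + 8802918183955383 = 13066555349907027183, q_12 = 39·8159571476998953 + 214531067244970 = 318437818670204137 → 13066555349907027183/318437818670204137
APPEND 39: p_13 = 39·13066555349907027183 + 334814164915976200 = 509930472811290036337, q_13 = 39·318437818670204137 + 8159571476998953 = 12427234499614960296 → 509930472811290036337/12427234499614960296

1231/30
44357/1081
1243227/30298
31125032/758531
499243739/12166794
5522806161/134593265
249025520984/6068863719
8802918183955383/214531067244970
334814164915976200/8159571476998953
13066555349907027183/318437818670204137
509930472811290036337/12427234499614960296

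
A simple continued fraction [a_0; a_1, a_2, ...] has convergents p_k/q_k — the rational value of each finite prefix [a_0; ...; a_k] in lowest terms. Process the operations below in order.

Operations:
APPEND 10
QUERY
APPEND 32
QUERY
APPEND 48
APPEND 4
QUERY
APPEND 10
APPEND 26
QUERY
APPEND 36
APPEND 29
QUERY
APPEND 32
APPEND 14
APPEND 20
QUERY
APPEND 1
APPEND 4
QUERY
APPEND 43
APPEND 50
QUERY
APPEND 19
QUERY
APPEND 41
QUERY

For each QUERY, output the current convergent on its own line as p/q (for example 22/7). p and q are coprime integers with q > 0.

10/1
321/32
61993/6180
16581041/1652942
17345612937/1729161163
156486576131788/15599939359925
813619064451936/81108606126317
1758308763740116186/175283470112287767
33443016413955720819/3333889979363590802
1372921981735924669765/136864772624019510649

APPEND 10: p_0 = 10·1 + 0 = 10, q_0 = 10·0 + 1 = 1 → 10/1
APPEND 32: p_1 = 32·10 + 1 = 321, q_1 = 32·1 + 0 = 32 → 321/32
APPEND 48: p_2 = 48·321 + 10 = 15418, q_2 = 48·32 + 1 = 1537 → 15418/1537
APPEND 4: p_3 = 4·15418 + 321 = 61993, q_3 = 4·1537 + 32 = 6180 → 61993/6180
APPEND 10: p_4 = 10·61993 + 15418 = 635348, q_4 = 10·6180 + 1537 = 63337 → 635348/63337
APPEND 26: p_5 = 26·635348 + 61993 = 16581041, q_5 = 26·63337 + 6180 = 1652942 → 16581041/1652942
APPEND 36: p_6 = 36·16581041 + 635348 = 597552824, q_6 = 36·1652942 + 63337 = 59569249 → 597552824/59569249
APPEND 29: p_7 = 29·597552824 + 16581041 = 17345612937, q_7 = 29·59569249 + 1652942 = 1729161163 → 17345612937/1729161163
APPEND 32: p_8 = 32·17345612937 + 597552824 = 555657166808, q_8 = 32·1729161163 + 59569249 = 55392726465 → 555657166808/55392726465
APPEND 14: p_9 = 14·555657166808 + 17345612937 = 7796545948249, q_9 = 14·55392726465 + 1729161163 = 777227331673 → 7796545948249/777227331673
APPEND 20: p_10 = 20·7796545948249 + 555657166808 = 156486576131788, q_10 = 20·777227331673 + 55392726465 = 15599939359925 → 156486576131788/15599939359925
APPEND 1: p_11 = 1·156486576131788 + 7796545948249 = 164283122080037, q_11 = 1·15599939359925 + 777227331673 = 16377166691598 → 164283122080037/16377166691598
APPEND 4: p_12 = 4·164283122080037 + 156486576131788 = 813619064451936, q_12 = 4·16377166691598 + 15599939359925 = 81108606126317 → 813619064451936/81108606126317
APPEND 43: p_13 = 43·813619064451936 + 164283122080037 = 35149902893513285, q_13 = 43·81108606126317 + 16377166691598 = 3504047230123229 → 35149902893513285/3504047230123229
APPEND 50: p_14 = 50·35149902893513285 + 813619064451936 = 1758308763740116186, q_14 = 50·3504047230123229 + 81108606126317 = 175283470112287767 → 1758308763740116186/175283470112287767
APPEND 19: p_15 = 19·1758308763740116186 + 35149902893513285 = 33443016413955720819, q_15 = 19·175283470112287767 + 3504047230123229 = 3333889979363590802 → 33443016413955720819/3333889979363590802
APPEND 41: p_16 = 41·33443016413955720819 + 1758308763740116186 = 1372921981735924669765, q_16 = 41·3333889979363590802 + 175283470112287767 = 136864772624019510649 → 1372921981735924669765/136864772624019510649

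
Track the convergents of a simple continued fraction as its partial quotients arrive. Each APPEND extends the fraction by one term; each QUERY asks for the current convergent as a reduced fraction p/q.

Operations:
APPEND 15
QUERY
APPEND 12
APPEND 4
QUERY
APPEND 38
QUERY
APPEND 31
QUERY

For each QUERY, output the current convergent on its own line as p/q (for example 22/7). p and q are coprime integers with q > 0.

15/1
739/49
28263/1874
876892/58143

APPEND 15: p_0 = 15·1 + 0 = 15, q_0 = 15·0 + 1 = 1 → 15/1
APPEND 12: p_1 = 12·15 + 1 = 181, q_1 = 12·1 + 0 = 12 → 181/12
APPEND 4: p_2 = 4·181 + 15 = 739, q_2 = 4·12 + 1 = 49 → 739/49
APPEND 38: p_3 = 38·739 + 181 = 28263, q_3 = 38·49 + 12 = 1874 → 28263/1874
APPEND 31: p_4 = 31·28263 + 739 = 876892, q_4 = 31·1874 + 49 = 58143 → 876892/58143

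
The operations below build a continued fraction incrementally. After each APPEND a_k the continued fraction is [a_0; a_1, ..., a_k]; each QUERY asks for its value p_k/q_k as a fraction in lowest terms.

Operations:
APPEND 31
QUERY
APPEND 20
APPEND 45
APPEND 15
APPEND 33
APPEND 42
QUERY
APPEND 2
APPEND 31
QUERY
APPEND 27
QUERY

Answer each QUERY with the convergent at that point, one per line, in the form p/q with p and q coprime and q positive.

31/1
584076999/18810887
37227645196/1198960117
1006328470879/32409992489

APPEND 31: p_0 = 31·1 + 0 = 31, q_0 = 31·0 + 1 = 1 → 31/1
APPEND 20: p_1 = 20·31 + 1 = 621, q_1 = 20·1 + 0 = 20 → 621/20
APPEND 45: p_2 = 45·621 + 31 = 27976, q_2 = 45·20 + 1 = 901 → 27976/901
APPEND 15: p_3 = 15·27976 + 621 = 420261, q_3 = 15·901 + 20 = 13535 → 420261/13535
APPEND 33: p_4 = 33·420261 + 27976 = 13896589, q_4 = 33·13535 + 901 = 447556 → 13896589/447556
APPEND 42: p_5 = 42·13896589 + 420261 = 584076999, q_5 = 42·447556 + 13535 = 18810887 → 584076999/18810887
APPEND 2: p_6 = 2·584076999 + 13896589 = 1182050587, q_6 = 2·18810887 + 447556 = 38069330 → 1182050587/38069330
APPEND 31: p_7 = 31·1182050587 + 584076999 = 37227645196, q_7 = 31·38069330 + 18810887 = 1198960117 → 37227645196/1198960117
APPEND 27: p_8 = 27·37227645196 + 1182050587 = 1006328470879, q_8 = 27·1198960117 + 38069330 = 32409992489 → 1006328470879/32409992489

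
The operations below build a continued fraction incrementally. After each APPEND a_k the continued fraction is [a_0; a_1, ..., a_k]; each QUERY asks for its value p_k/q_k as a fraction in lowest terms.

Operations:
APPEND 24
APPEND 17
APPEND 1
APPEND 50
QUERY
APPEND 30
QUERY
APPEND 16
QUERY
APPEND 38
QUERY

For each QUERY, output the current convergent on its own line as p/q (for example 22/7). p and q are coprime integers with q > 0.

22059/917
662203/27528
10617307/441365
404119869/16799398

APPEND 24: p_0 = 24·1 + 0 = 24, q_0 = 24·0 + 1 = 1 → 24/1
APPEND 17: p_1 = 17·24 + 1 = 409, q_1 = 17·1 + 0 = 17 → 409/17
APPEND 1: p_2 = 1·409 + 24 = 433, q_2 = 1·17 + 1 = 18 → 433/18
APPEND 50: p_3 = 50·433 + 409 = 22059, q_3 = 50·18 + 17 = 917 → 22059/917
APPEND 30: p_4 = 30·22059 + 433 = 662203, q_4 = 30·917 + 18 = 27528 → 662203/27528
APPEND 16: p_5 = 16·662203 + 22059 = 10617307, q_5 = 16·27528 + 917 = 441365 → 10617307/441365
APPEND 38: p_6 = 38·10617307 + 662203 = 404119869, q_6 = 38·441365 + 27528 = 16799398 → 404119869/16799398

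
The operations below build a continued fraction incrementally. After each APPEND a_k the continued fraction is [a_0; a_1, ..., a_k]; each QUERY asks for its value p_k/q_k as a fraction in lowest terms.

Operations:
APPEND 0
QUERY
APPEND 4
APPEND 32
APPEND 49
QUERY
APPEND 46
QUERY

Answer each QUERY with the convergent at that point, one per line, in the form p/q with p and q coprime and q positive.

APPEND 0: p_0 = 0·1 + 0 = 0, q_0 = 0·0 + 1 = 1 → 0/1
APPEND 4: p_1 = 4·0 + 1 = 1, q_1 = 4·1 + 0 = 4 → 1/4
APPEND 32: p_2 = 32·1 + 0 = 32, q_2 = 32·4 + 1 = 129 → 32/129
APPEND 49: p_3 = 49·32 + 1 = 1569, q_3 = 49·129 + 4 = 6325 → 1569/6325
APPEND 46: p_4 = 46·1569 + 32 = 72206, q_4 = 46·6325 + 129 = 291079 → 72206/291079

0/1
1569/6325
72206/291079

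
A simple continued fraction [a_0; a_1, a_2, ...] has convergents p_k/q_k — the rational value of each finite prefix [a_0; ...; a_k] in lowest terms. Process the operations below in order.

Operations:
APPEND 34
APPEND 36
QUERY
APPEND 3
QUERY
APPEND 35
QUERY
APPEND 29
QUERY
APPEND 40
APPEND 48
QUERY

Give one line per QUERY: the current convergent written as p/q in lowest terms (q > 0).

1225/36
3709/109
131040/3851
3803869/111788
7313522269/214929596

APPEND 34: p_0 = 34·1 + 0 = 34, q_0 = 34·0 + 1 = 1 → 34/1
APPEND 36: p_1 = 36·34 + 1 = 1225, q_1 = 36·1 + 0 = 36 → 1225/36
APPEND 3: p_2 = 3·1225 + 34 = 3709, q_2 = 3·36 + 1 = 109 → 3709/109
APPEND 35: p_3 = 35·3709 + 1225 = 131040, q_3 = 35·109 + 36 = 3851 → 131040/3851
APPEND 29: p_4 = 29·131040 + 3709 = 3803869, q_4 = 29·3851 + 109 = 111788 → 3803869/111788
APPEND 40: p_5 = 40·3803869 + 131040 = 152285800, q_5 = 40·111788 + 3851 = 4475371 → 152285800/4475371
APPEND 48: p_6 = 48·152285800 + 3803869 = 7313522269, q_6 = 48·4475371 + 111788 = 214929596 → 7313522269/214929596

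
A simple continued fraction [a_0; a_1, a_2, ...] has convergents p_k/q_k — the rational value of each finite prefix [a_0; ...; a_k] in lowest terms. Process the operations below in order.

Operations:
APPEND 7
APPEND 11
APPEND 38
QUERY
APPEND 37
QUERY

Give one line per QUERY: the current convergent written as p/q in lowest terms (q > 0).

2971/419
110005/15514

APPEND 7: p_0 = 7·1 + 0 = 7, q_0 = 7·0 + 1 = 1 → 7/1
APPEND 11: p_1 = 11·7 + 1 = 78, q_1 = 11·1 + 0 = 11 → 78/11
APPEND 38: p_2 = 38·78 + 7 = 2971, q_2 = 38·11 + 1 = 419 → 2971/419
APPEND 37: p_3 = 37·2971 + 78 = 110005, q_3 = 37·419 + 11 = 15514 → 110005/15514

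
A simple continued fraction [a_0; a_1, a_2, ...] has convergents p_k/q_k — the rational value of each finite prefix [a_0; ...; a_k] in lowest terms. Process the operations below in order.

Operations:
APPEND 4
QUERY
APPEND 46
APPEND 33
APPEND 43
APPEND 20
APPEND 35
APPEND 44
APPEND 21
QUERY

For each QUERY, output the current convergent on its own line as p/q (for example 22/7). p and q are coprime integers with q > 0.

4/1
170761090004/42459665259

APPEND 4: p_0 = 4·1 + 0 = 4, q_0 = 4·0 + 1 = 1 → 4/1
APPEND 46: p_1 = 46·4 + 1 = 185, q_1 = 46·1 + 0 = 46 → 185/46
APPEND 33: p_2 = 33·185 + 4 = 6109, q_2 = 33·46 + 1 = 1519 → 6109/1519
APPEND 43: p_3 = 43·6109 + 185 = 262872, q_3 = 43·1519 + 46 = 65363 → 262872/65363
APPEND 20: p_4 = 20·262872 + 6109 = 5263549, q_4 = 20·65363 + 1519 = 1308779 → 5263549/1308779
APPEND 35: p_5 = 35·5263549 + 262872 = 184487087, q_5 = 35·1308779 + 65363 = 45872628 → 184487087/45872628
APPEND 44: p_6 = 44·184487087 + 5263549 = 8122695377, q_6 = 44·45872628 + 1308779 = 2019704411 → 8122695377/2019704411
APPEND 21: p_7 = 21·8122695377 + 184487087 = 170761090004, q_7 = 21·2019704411 + 45872628 = 42459665259 → 170761090004/42459665259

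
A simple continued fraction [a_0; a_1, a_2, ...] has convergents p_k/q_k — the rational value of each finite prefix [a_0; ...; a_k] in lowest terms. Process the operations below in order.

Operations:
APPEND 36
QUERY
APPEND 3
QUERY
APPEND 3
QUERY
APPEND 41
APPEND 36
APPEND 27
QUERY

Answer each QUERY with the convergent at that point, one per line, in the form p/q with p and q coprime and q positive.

36/1
109/3
363/10
14597017/402119

APPEND 36: p_0 = 36·1 + 0 = 36, q_0 = 36·0 + 1 = 1 → 36/1
APPEND 3: p_1 = 3·36 + 1 = 109, q_1 = 3·1 + 0 = 3 → 109/3
APPEND 3: p_2 = 3·109 + 36 = 363, q_2 = 3·3 + 1 = 10 → 363/10
APPEND 41: p_3 = 41·363 + 109 = 14992, q_3 = 41·10 + 3 = 413 → 14992/413
APPEND 36: p_4 = 36·14992 + 363 = 540075, q_4 = 36·413 + 10 = 14878 → 540075/14878
APPEND 27: p_5 = 27·540075 + 14992 = 14597017, q_5 = 27·14878 + 413 = 402119 → 14597017/402119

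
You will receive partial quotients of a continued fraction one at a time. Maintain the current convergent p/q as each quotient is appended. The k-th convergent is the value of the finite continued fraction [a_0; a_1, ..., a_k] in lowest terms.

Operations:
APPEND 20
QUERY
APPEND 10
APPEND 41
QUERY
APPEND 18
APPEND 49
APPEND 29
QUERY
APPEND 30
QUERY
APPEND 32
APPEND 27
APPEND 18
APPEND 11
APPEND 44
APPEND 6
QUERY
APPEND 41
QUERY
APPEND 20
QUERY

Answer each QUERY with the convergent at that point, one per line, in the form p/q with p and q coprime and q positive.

APPEND 20: p_0 = 20·1 + 0 = 20, q_0 = 20·0 + 1 = 1 → 20/1
APPEND 10: p_1 = 10·20 + 1 = 201, q_1 = 10·1 + 0 = 10 → 201/10
APPEND 41: p_2 = 41·201 + 20 = 8261, q_2 = 41·10 + 1 = 411 → 8261/411
APPEND 18: p_3 = 18·8261 + 201 = 148899, q_3 = 18·411 + 10 = 7408 → 148899/7408
APPEND 49: p_4 = 49·148899 + 8261 = 7304312, q_4 = 49·7408 + 411 = 363403 → 7304312/363403
APPEND 29: p_5 = 29·7304312 + 148899 = 211973947, q_5 = 29·363403 + 7408 = 10546095 → 211973947/10546095
APPEND 30: p_6 = 30·211973947 + 7304312 = 6366522722, q_6 = 30·10546095 + 363403 = 316746253 → 6366522722/316746253
APPEND 32: p_7 = 32·6366522722 + 211973947 = 203940701051, q_7 = 32·316746253 + 10546095 = 10146426191 → 203940701051/10146426191
APPEND 27: p_8 = 27·203940701051 + 6366522722 = 5512765451099, q_8 = 27·10146426191 + 316746253 = 274270253410 → 5512765451099/274270253410
APPEND 18: p_9 = 18·5512765451099 + 203940701051 = 99433718820833, q_9 = 18·274270253410 + 10146426191 = 4947010987571 → 99433718820833/4947010987571
APPEND 11: p_10 = 11·99433718820833 + 5512765451099 = 1099283672480262, q_10 = 11·4947010987571 + 274270253410 = 54691391116691 → 1099283672480262/54691391116691
APPEND 44: p_11 = 44·1099283672480262 + 99433718820833 = 48467915307952361, q_11 = 44·54691391116691 + 4947010987571 = 2411368220121975 → 48467915307952361/2411368220121975
APPEND 6: p_12 = 6·48467915307952361 + 1099283672480262 = 291906775520194428, q_12 = 6·2411368220121975 + 54691391116691 = 14522900711848541 → 291906775520194428/14522900711848541
APPEND 41: p_13 = 41·291906775520194428 + 48467915307952361 = 12016645711635923909, q_13 = 41·14522900711848541 + 2411368220121975 = 597850297405912156 → 12016645711635923909/597850297405912156
APPEND 20: p_14 = 20·12016645711635923909 + 291906775520194428 = 240624821008238672608, q_14 = 20·597850297405912156 + 14522900711848541 = 11971528848830091661 → 240624821008238672608/11971528848830091661

20/1
8261/411
211973947/10546095
6366522722/316746253
291906775520194428/14522900711848541
12016645711635923909/597850297405912156
240624821008238672608/11971528848830091661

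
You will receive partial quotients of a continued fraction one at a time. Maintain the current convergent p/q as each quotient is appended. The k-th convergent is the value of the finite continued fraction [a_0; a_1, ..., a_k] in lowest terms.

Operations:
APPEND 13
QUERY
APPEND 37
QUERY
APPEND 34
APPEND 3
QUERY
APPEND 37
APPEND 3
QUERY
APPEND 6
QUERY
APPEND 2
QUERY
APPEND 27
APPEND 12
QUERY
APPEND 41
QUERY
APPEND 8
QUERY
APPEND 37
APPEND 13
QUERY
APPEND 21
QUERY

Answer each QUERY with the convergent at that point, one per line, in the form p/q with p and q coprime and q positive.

APPEND 13: p_0 = 13·1 + 0 = 13, q_0 = 13·0 + 1 = 1 → 13/1
APPEND 37: p_1 = 37·13 + 1 = 482, q_1 = 37·1 + 0 = 37 → 482/37
APPEND 34: p_2 = 34·482 + 13 = 16401, q_2 = 34·37 + 1 = 1259 → 16401/1259
APPEND 3: p_3 = 3·16401 + 482 = 49685, q_3 = 3·1259 + 37 = 3814 → 49685/3814
APPEND 37: p_4 = 37·49685 + 16401 = 1854746, q_4 = 37·3814 + 1259 = 142377 → 1854746/142377
APPEND 3: p_5 = 3·1854746 + 49685 = 5613923, q_5 = 3·142377 + 3814 = 430945 → 5613923/430945
APPEND 6: p_6 = 6·5613923 + 1854746 = 35538284, q_6 = 6·430945 + 142377 = 2728047 → 35538284/2728047
APPEND 2: p_7 = 2·35538284 + 5613923 = 76690491, q_7 = 2·2728047 + 430945 = 5887039 → 76690491/5887039
APPEND 27: p_8 = 27·76690491 + 35538284 = 2106181541, q_8 = 27·5887039 + 2728047 = 161678100 → 2106181541/161678100
APPEND 12: p_9 = 12·2106181541 + 76690491 = 25350868983, q_9 = 12·161678100 + 5887039 = 1946024239 → 25350868983/1946024239
APPEND 41: p_10 = 41·25350868983 + 2106181541 = 1041491809844, q_10 = 41·1946024239 + 161678100 = 79948671899 → 1041491809844/79948671899
APPEND 8: p_11 = 8·1041491809844 + 25350868983 = 8357285347735, q_11 = 8·79948671899 + 1946024239 = 641535399431 → 8357285347735/641535399431
APPEND 37: p_12 = 37·8357285347735 + 1041491809844 = 310261049676039, q_12 = 37·641535399431 + 79948671899 = 23816758450846 → 310261049676039/23816758450846
APPEND 13: p_13 = 13·310261049676039 + 8357285347735 = 4041750931136242, q_13 = 13·23816758450846 + 641535399431 = 310259395260429 → 4041750931136242/310259395260429
APPEND 21: p_14 = 21·4041750931136242 + 310261049676039 = 85187030603537121, q_14 = 21·310259395260429 + 23816758450846 = 6539264058919855 → 85187030603537121/6539264058919855

13/1
482/37
49685/3814
5613923/430945
35538284/2728047
76690491/5887039
25350868983/1946024239
1041491809844/79948671899
8357285347735/641535399431
4041750931136242/310259395260429
85187030603537121/6539264058919855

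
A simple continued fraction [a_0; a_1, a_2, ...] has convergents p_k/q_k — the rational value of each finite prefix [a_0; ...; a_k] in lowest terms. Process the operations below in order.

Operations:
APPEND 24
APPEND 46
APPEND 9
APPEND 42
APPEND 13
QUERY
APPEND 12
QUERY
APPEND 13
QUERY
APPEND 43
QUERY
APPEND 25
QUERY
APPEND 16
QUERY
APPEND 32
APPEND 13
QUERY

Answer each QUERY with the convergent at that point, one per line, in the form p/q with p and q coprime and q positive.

APPEND 24: p_0 = 24·1 + 0 = 24, q_0 = 24·0 + 1 = 1 → 24/1
APPEND 46: p_1 = 46·24 + 1 = 1105, q_1 = 46·1 + 0 = 46 → 1105/46
APPEND 9: p_2 = 9·1105 + 24 = 9969, q_2 = 9·46 + 1 = 415 → 9969/415
APPEND 42: p_3 = 42·9969 + 1105 = 419803, q_3 = 42·415 + 46 = 17476 → 419803/17476
APPEND 13: p_4 = 13·419803 + 9969 = 5467408, q_4 = 13·17476 + 415 = 227603 → 5467408/227603
APPEND 12: p_5 = 12·5467408 + 419803 = 66028699, q_5 = 12·227603 + 17476 = 2748712 → 66028699/2748712
APPEND 13: p_6 = 13·66028699 + 5467408 = 863840495, q_6 = 13·2748712 + 227603 = 35960859 → 863840495/35960859
APPEND 43: p_7 = 43·863840495 + 66028699 = 37211169984, q_7 = 43·35960859 + 2748712 = 1549065649 → 37211169984/1549065649
APPEND 25: p_8 = 25·37211169984 + 863840495 = 931143090095, q_8 = 25·1549065649 + 35960859 = 38762602084 → 931143090095/38762602084
APPEND 16: p_9 = 16·931143090095 + 37211169984 = 14935500611504, q_9 = 16·38762602084 + 1549065649 = 621750698993 → 14935500611504/621750698993
APPEND 32: p_10 = 32·14935500611504 + 931143090095 = 478867162658223, q_10 = 32·621750698993 + 38762602084 = 19934784969860 → 478867162658223/19934784969860
APPEND 13: p_11 = 13·478867162658223 + 14935500611504 = 6240208615168403, q_11 = 13·19934784969860 + 621750698993 = 259773955307173 → 6240208615168403/259773955307173

5467408/227603
66028699/2748712
863840495/35960859
37211169984/1549065649
931143090095/38762602084
14935500611504/621750698993
6240208615168403/259773955307173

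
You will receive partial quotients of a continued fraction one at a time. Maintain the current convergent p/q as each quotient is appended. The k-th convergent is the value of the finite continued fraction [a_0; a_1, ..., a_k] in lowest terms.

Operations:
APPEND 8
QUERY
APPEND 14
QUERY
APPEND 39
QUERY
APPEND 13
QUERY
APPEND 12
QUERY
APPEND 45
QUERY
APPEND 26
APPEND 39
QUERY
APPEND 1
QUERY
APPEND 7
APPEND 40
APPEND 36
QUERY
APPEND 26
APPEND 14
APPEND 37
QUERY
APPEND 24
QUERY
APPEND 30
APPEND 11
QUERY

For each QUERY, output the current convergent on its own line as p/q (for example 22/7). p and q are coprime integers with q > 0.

APPEND 8: p_0 = 8·1 + 0 = 8, q_0 = 8·0 + 1 = 1 → 8/1
APPEND 14: p_1 = 14·8 + 1 = 113, q_1 = 14·1 + 0 = 14 → 113/14
APPEND 39: p_2 = 39·113 + 8 = 4415, q_2 = 39·14 + 1 = 547 → 4415/547
APPEND 13: p_3 = 13·4415 + 113 = 57508, q_3 = 13·547 + 14 = 7125 → 57508/7125
APPEND 12: p_4 = 12·57508 + 4415 = 694511, q_4 = 12·7125 + 547 = 86047 → 694511/86047
APPEND 45: p_5 = 45·694511 + 57508 = 31310503, q_5 = 45·86047 + 7125 = 3879240 → 31310503/3879240
APPEND 26: p_6 = 26·31310503 + 694511 = 814767589, q_6 = 26·3879240 + 86047 = 100946287 → 814767589/100946287
APPEND 39: p_7 = 39·814767589 + 31310503 = 31807246474, q_7 = 39·100946287 + 3879240 = 3940784433 → 31807246474/3940784433
APPEND 1: p_8 = 1·31807246474 + 814767589 = 32622014063, q_8 = 1·3940784433 + 100946287 = 4041730720 → 32622014063/4041730720
APPEND 7: p_9 = 7·32622014063 + 31807246474 = 260161344915, q_9 = 7·4041730720 + 3940784433 = 32232899473 → 260161344915/32232899473
APPEND 40: p_10 = 40·260161344915 + 32622014063 = 10439075810663, q_10 = 40·32232899473 + 4041730720 = 1293357709640 → 10439075810663/1293357709640
APPEND 36: p_11 = 36·10439075810663 + 260161344915 = 376066890528783, q_11 = 36·1293357709640 + 32232899473 = 46593110446513 → 376066890528783/46593110446513
APPEND 26: p_12 = 26·376066890528783 + 10439075810663 = 9788178229559021, q_12 = 26·46593110446513 + 1293357709640 = 1212714229318978 → 9788178229559021/1212714229318978
APPEND 14: p_13 = 14·9788178229559021 + 376066890528783 = 137410562104355077, q_13 = 14·1212714229318978 + 46593110446513 = 17024592320912205 → 137410562104355077/17024592320912205
APPEND 37: p_14 = 37·137410562104355077 + 9788178229559021 = 5093978976090696870, q_14 = 37·17024592320912205 + 1212714229318978 = 631122630103070563 → 5093978976090696870/631122630103070563
APPEND 24: p_15 = 24·5093978976090696870 + 137410562104355077 = 122392905988281079957, q_15 = 24·631122630103070563 + 17024592320912205 = 15163967714794605717 → 122392905988281079957/15163967714794605717
APPEND 30: p_16 = 30·122392905988281079957 + 5093978976090696870 = 3676881158624523095580, q_16 = 30·15163967714794605717 + 631122630103070563 = 455550154073941242073 → 3676881158624523095580/455550154073941242073
APPEND 11: p_17 = 11·3676881158624523095580 + 122392905988281079957 = 40568085650858035131337, q_17 = 11·455550154073941242073 + 15163967714794605717 = 5026215662528148268520 → 40568085650858035131337/5026215662528148268520

8/1
113/14
4415/547
57508/7125
694511/86047
31310503/3879240
31807246474/3940784433
32622014063/4041730720
376066890528783/46593110446513
5093978976090696870/631122630103070563
122392905988281079957/15163967714794605717
40568085650858035131337/5026215662528148268520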